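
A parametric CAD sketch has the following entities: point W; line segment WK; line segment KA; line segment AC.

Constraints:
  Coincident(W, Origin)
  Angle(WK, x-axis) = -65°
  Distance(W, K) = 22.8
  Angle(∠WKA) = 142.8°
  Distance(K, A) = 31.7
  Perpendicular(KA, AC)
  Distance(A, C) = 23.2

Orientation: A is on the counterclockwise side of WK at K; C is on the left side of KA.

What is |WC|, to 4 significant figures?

50.74

∠WKA = 142.8°, so KA runs at -65.0° + (180° − 142.8°) = -27.80° from the x-axis; with |KA| = 31.7, A = K + 31.7·(cos -27.80°, sin -27.80°) = (37.68, -35.45). KA is perpendicular to AC; with |AC| = 23.2 on the left of KA, C = A + 23.2·(0.4664, 0.8846) = (48.50, -14.93). Then |WC| = |C − W| = 50.74.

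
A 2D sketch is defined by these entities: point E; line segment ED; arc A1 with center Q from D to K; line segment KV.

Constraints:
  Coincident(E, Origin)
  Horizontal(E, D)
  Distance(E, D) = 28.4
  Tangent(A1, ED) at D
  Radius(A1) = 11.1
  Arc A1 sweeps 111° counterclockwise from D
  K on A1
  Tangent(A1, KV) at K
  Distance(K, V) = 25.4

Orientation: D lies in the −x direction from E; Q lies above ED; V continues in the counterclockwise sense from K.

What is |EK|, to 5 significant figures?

23.509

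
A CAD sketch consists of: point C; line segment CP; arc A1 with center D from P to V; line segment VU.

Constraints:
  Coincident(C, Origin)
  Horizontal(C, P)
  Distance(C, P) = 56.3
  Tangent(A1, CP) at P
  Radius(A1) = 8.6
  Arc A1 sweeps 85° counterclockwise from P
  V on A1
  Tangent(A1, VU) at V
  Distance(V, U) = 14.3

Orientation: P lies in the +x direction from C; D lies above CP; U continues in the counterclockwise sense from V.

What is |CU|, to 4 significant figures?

69.71

C is at the origin; C and P share the same y with |CP| = 56.3 and P on the +x side, so P = (56.30, 0.000). A1 meets CP tangentially, so DP is at right angles to CP, so D = P + (0, 8.6) = (56.30, 8.600). On A1, P sits at bearing -90° from D; an 85° counterclockwise sweep puts V at bearing -5°, so V = D + 8.6·(cos -5°, sin -5°) = (64.87, 7.850). Since A1 is tangent to VU there, DV ⟂ VU, so VU runs along (−sin -5°, cos -5°); with |VU| = 14.3, U = (66.11, 22.10). Then |CU| = |U − C| = 69.71.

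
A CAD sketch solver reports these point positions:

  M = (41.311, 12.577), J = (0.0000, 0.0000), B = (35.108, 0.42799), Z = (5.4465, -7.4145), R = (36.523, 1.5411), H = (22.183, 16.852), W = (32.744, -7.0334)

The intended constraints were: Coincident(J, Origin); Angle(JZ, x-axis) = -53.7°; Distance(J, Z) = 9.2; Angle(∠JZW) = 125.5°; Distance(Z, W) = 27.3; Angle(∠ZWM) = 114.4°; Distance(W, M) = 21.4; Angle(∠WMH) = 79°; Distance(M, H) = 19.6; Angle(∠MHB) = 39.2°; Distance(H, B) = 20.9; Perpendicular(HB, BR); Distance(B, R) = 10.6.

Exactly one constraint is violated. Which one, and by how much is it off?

Distance(B, R) = 10.6 — off by 8.80.

J = (0.00, 0.00) ✓; JZ at -53.70° ✓; |JZ| = 9.200 ✓; ∠JZW = 125.5° ✓; |ZW| = 27.30 ✓; ∠ZWM = 114.4° ✓; |WM| = 21.40 ✓; ∠WMH = 79.00° ✓; |MH| = 19.60 ✓; ∠MHB = 39.20° ✓; |HB| = 20.90 ✓; ∠(HB, BR) = 89.99° ✓; |BR| = 1.800 ✗.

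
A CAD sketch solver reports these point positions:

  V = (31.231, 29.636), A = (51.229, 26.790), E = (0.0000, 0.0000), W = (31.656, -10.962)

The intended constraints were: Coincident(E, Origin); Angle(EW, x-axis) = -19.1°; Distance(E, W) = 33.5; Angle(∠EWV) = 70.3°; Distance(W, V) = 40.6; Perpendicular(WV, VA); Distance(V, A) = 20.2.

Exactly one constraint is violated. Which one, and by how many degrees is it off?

Perpendicular(WV, VA) — off by 8.70°.

E = (0.00, 0.00) ✓; EW at -19.10° ✓; |EW| = 33.50 ✓; ∠EWV = 70.30° ✓; |WV| = 40.60 ✓; ∠(WV, VA) = 98.70° ✗; |VA| = 20.20 ✓.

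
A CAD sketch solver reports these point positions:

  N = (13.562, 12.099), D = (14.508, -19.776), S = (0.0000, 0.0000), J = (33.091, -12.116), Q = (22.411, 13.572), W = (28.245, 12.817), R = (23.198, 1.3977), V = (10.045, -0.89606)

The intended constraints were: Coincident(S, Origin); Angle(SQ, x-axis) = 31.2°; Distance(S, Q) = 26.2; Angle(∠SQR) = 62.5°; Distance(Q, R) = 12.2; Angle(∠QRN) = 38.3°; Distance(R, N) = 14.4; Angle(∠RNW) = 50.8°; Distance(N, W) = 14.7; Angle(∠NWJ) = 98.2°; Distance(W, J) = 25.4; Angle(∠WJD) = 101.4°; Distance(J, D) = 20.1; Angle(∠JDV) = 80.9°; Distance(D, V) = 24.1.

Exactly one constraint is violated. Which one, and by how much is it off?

Distance(D, V) = 24.1 — off by 4.70.

S = (0.00, 0.00) ✓; SQ at 31.20° ✓; |SQ| = 26.20 ✓; ∠SQR = 62.50° ✓; |QR| = 12.20 ✓; ∠QRN = 38.30° ✓; |RN| = 14.40 ✓; ∠RNW = 50.80° ✓; |NW| = 14.70 ✓; ∠NWJ = 98.20° ✓; |WJ| = 25.40 ✓; ∠WJD = 101.4° ✓; |JD| = 20.10 ✓; ∠JDV = 80.90° ✓; |DV| = 19.40 ✗.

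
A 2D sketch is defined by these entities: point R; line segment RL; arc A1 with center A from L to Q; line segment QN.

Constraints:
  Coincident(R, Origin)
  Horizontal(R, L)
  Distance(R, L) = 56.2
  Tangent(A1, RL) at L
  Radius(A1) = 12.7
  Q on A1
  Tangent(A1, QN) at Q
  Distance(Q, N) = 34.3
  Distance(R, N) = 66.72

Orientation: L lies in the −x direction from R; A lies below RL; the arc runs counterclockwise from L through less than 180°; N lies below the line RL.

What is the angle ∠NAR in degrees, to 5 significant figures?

87.199°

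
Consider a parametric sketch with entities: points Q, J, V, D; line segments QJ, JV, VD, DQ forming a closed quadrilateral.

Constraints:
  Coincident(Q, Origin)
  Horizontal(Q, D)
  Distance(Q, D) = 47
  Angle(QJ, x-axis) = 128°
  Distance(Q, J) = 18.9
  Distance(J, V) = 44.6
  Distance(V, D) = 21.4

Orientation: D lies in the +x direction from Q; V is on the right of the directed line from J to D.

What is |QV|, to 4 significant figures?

27.97

Q is at the origin; QD is horizontal with |QD| = 47.0 and D in +x, so D = (47.0, 0). QJ runs at 128.0° with |QJ| = 18.9, so J = (-11.64, 14.89). V is determined by |JV| = 44.6 and |VD| = 21.4 together: it lies at the intersection of circle(J, 44.6) and circle(D, 21.4). With |JD| = 60.50, the foot of the radical line on JD is 42.90 from J and the perpendicular offset is √(44.6² − 42.90²) = 12.18. Taking the right-of-JD solution: V = (26.95, -7.476).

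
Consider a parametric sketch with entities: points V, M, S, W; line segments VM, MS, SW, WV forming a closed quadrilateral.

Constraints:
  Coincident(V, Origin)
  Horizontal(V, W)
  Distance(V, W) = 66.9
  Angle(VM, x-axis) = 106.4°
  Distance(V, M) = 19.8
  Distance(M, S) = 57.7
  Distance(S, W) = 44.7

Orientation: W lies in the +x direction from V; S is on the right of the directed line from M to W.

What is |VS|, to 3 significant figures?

40.1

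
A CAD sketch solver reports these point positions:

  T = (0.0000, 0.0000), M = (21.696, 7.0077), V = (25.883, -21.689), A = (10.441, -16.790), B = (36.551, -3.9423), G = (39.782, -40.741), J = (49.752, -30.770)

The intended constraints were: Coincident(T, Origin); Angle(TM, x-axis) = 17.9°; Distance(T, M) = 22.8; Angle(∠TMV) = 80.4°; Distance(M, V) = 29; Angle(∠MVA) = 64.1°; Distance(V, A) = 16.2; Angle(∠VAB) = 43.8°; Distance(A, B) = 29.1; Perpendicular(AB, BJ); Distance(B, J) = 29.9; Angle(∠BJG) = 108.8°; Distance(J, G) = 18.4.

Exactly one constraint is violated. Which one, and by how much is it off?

Distance(J, G) = 18.4 — off by 4.30.

T = (0.00, 0.00) ✓; TM at 17.90° ✓; |TM| = 22.80 ✓; ∠TMV = 80.40° ✓; |MV| = 29.00 ✓; ∠MVA = 64.10° ✓; |VA| = 16.20 ✓; ∠VAB = 43.80° ✓; |AB| = 29.10 ✓; ∠(AB, BJ) = 90.00° ✓; |BJ| = 29.90 ✓; ∠BJG = 108.8° ✓; |JG| = 14.10 ✗.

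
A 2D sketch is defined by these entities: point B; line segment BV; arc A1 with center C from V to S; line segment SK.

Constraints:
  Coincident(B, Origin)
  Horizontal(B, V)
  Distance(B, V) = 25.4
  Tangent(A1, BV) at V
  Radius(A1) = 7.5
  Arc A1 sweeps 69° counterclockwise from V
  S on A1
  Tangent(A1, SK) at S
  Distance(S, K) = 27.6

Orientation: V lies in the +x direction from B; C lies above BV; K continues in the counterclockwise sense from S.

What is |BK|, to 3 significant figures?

52.2

B is at the origin; B and V share the same y with |BV| = 25.4 and V on the +x side, so V = (25.4, 0.00). A1 meets BV tangentially, so CV is at right angles to BV, so C = V + (0, 7.5) = (25.4, 7.50). On A1, V sits at bearing -90° from C; a 69° counterclockwise sweep puts S at bearing -21°, so S = C + 7.5·(cos -21°, sin -21°) = (32.4, 4.81). A1 meets SK tangentially, so CS is at right angles to SK, so SK runs along (−sin -21°, cos -21°); with |SK| = 27.6, K = (42.3, 30.6). Then |BK| = |K − B| = 52.2.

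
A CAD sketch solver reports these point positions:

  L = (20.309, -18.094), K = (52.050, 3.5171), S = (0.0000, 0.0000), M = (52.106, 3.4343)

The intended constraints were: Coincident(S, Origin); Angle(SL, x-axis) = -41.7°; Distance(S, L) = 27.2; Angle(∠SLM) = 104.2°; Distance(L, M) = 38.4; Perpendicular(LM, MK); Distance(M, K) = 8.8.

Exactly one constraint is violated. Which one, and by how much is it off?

Distance(M, K) = 8.8 — off by 8.70.

S = (0.00, 0.00) ✓; SL at -41.70° ✓; |SL| = 27.20 ✓; ∠SLM = 104.2° ✓; |LM| = 38.40 ✓; ∠(LM, MK) = 89.97° ✓; |MK| = 0.09996 ✗.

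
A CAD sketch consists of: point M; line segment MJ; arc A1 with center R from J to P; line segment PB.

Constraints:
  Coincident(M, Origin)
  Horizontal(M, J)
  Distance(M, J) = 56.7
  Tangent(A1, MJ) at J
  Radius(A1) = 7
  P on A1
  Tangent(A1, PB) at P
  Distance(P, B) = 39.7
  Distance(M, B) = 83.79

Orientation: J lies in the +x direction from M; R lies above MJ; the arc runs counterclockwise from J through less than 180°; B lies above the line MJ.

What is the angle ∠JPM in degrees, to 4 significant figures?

34.59°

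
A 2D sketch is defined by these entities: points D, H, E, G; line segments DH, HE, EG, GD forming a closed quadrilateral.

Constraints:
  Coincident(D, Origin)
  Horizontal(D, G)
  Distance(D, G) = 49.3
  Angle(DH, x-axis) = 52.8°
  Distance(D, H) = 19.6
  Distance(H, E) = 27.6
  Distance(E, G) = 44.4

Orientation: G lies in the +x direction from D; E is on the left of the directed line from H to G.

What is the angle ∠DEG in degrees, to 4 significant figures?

65.06°

Checks: |HE| = 27.60 ✓; |EG| = 44.40 ✓.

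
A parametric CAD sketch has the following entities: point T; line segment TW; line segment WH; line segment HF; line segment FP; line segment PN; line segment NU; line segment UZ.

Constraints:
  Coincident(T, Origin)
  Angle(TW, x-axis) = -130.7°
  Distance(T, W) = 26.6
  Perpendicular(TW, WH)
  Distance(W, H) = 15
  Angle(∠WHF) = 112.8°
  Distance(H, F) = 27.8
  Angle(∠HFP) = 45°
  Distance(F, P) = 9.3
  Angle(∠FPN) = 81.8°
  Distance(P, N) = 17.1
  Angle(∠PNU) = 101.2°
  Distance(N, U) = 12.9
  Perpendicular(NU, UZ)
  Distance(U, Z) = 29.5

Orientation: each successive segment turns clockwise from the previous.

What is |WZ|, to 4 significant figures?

48.56

∠PNU = 101.2° gives NU at 120.1° from the x-axis; with |NU| = 12.9, U = (-38.58, 13.41). The perpendicularity gives UZ at right angles to NU, so UZ runs at 30.10°; with |UZ| = 29.5, Z = (-13.06, 28.21). Then |WZ| = |Z − W| = 48.56.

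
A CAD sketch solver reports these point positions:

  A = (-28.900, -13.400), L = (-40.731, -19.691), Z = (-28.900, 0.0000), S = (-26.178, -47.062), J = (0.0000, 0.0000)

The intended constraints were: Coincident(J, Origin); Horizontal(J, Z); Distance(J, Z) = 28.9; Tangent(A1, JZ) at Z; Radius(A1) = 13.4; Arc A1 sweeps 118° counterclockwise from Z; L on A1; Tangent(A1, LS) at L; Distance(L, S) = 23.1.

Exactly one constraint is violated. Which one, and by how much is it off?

Distance(L, S) = 23.1 — off by 7.90.

J = (0.00, 0.00) ✓; J.y = 0.00, Z.y = 0.00 ✓; |JZ| = 28.90 ✓; ∠(AZ, ZJ) = 90.00° ✓; |AZ| = 13.40 ✓; bearing(A→L) − bearing(A→Z) = 118.0° ✓; |AL| = 13.40 ✓; ∠(AL, LS) = 90.00° ✓; |LS| = 31.00 ✗.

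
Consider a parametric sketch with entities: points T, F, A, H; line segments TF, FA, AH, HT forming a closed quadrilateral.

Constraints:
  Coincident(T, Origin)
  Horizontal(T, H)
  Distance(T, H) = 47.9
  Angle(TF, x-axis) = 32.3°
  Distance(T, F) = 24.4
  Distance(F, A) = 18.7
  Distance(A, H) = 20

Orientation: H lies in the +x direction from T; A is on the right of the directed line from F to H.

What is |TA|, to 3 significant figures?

28.6

Checks: TF at 32.30° ✓; |FA| = 18.70 ✓; |AH| = 20.00 ✓.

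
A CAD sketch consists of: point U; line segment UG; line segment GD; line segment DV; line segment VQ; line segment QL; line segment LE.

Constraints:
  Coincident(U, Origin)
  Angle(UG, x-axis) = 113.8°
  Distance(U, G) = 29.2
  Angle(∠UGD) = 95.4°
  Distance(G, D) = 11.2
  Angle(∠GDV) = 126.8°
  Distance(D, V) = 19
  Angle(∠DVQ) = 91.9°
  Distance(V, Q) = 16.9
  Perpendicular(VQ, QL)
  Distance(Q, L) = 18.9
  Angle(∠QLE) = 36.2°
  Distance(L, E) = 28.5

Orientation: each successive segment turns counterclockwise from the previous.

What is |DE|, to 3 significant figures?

23.1

VQ ⟂ QL, so QL runs at 69.7°; with |QL| = 18.9, L = (-6.00, 17.0). ∠QLE = 36.2° gives LE at -146° from the x-axis; with |LE| = 28.5, E = (-29.8, 1.29). Then |DE| = |E − D| = 23.1.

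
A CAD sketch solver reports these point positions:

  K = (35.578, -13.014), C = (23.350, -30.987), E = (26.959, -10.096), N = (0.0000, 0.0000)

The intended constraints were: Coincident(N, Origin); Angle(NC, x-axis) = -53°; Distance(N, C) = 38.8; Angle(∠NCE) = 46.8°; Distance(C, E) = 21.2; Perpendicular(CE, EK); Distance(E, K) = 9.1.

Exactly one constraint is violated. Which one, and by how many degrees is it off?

Perpendicular(CE, EK) — off by 8.90°.

N = (0.00, 0.00) ✓; NC at -53.00° ✓; |NC| = 38.80 ✓; ∠NCE = 46.80° ✓; |CE| = 21.20 ✓; ∠(CE, EK) = 98.90° ✗; |EK| = 9.100 ✓.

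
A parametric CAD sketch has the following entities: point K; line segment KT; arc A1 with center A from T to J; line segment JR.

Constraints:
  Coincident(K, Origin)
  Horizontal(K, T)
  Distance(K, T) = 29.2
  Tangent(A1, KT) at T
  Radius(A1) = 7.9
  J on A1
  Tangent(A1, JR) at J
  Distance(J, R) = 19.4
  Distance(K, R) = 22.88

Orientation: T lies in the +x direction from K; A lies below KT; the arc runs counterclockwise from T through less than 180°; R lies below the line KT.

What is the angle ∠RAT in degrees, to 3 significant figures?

124°

Checks: |AT| = 7.900 ✓; |AJ| = 7.900 ✓; ∠(AJ, JR) = 90.00° ✓; |JR| = 19.40 ✓; |KR| = 22.88 ✓.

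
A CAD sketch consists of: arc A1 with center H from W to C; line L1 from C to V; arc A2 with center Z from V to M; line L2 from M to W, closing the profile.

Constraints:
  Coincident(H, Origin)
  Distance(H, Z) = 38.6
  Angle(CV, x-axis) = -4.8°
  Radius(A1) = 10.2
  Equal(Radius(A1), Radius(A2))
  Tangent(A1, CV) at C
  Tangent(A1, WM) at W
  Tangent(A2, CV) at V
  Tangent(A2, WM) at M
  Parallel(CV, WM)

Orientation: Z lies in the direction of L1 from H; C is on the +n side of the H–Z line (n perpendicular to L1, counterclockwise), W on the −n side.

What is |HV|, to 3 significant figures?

39.9

Tangency of A1 to both parallel lines with radius 10.2 puts C and W at H ± 10.2·n: C = (0.854, 10.2), W = (-0.854, -10.2). Equal radii place V and M the same way about Z: V = Z + 10.2·n = (39.3, 6.93), M = Z − 10.2·n = (37.6, -13.4). Then |HV| = |V − H| = 39.9.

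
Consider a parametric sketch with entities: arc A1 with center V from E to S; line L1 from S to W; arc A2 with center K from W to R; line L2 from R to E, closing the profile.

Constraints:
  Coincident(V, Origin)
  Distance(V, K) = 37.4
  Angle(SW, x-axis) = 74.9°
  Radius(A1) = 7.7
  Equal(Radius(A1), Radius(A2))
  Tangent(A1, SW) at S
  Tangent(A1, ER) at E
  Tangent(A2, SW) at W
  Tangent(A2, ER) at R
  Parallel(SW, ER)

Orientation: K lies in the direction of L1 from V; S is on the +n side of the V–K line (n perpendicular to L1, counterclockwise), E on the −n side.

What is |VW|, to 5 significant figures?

38.184

The slot axis is L1's direction at 74.9°, so u = (cos 74.9°, sin 74.9°) = (0.26050, 0.96547) and n = (−sin 74.9°, cos 74.9°) = (-0.96547, 0.26050). V is at the origin and K lies 37.4 along u from V, so K = 37.4·u = (9.7429, 36.109). Tangency of A1 to both parallel lines with radius 7.7 puts S and E at V ± 7.7·n: S = (-7.4341, 2.0059), E = (7.4341, -2.0059). Equal radii place W and R the same way about K: W = K + 7.7·n = (2.3087, 38.115), R = K − 7.7·n = (17.177, 34.103). Then |VW| = |W − V| = 38.184.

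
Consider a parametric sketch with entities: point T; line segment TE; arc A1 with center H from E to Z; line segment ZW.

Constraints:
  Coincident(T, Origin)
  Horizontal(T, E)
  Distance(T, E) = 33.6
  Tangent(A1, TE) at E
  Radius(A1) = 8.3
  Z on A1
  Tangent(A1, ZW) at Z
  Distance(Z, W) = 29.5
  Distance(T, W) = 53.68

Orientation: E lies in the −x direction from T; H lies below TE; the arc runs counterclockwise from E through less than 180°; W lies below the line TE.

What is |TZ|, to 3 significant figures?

42.9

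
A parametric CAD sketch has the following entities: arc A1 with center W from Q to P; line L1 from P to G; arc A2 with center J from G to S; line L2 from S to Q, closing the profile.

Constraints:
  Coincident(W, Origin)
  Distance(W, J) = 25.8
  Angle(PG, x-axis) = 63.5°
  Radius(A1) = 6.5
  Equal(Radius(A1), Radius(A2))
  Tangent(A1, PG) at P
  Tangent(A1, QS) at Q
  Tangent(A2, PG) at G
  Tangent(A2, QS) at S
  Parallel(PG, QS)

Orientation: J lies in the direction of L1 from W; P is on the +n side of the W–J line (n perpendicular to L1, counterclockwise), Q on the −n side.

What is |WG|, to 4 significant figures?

26.61

The slot axis is L1's direction at 63.5°, so u = (cos 63.5°, sin 63.5°) = (0.4462, 0.8949) and n = (−sin 63.5°, cos 63.5°) = (-0.8949, 0.4462). W is at the origin and J lies 25.8 along u from W, so J = 25.8·u = (11.51, 23.09). Tangency of A1 to both parallel lines with radius 6.5 puts P and Q at W ± 6.5·n: P = (-5.817, 2.900), Q = (5.817, -2.900). Equal radii place G and S the same way about J: G = J + 6.5·n = (5.695, 25.99), S = J − 6.5·n = (17.33, 20.19). Then |WG| = |G − W| = 26.61.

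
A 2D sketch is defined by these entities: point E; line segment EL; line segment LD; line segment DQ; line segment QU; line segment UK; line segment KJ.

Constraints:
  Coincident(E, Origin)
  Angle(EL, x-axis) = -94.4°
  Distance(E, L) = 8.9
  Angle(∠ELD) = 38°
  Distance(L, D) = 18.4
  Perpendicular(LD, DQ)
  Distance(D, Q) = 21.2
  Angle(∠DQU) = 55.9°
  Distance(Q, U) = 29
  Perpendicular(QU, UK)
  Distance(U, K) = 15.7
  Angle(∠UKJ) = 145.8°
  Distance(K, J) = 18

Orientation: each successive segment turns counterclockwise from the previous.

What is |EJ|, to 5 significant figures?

23.962

E is at the origin; EL runs at -94.4° with length 8.9, so L = (-0.68280, -8.8738). ∠ELD = 38.0° gives LD at 47.600° from the x-axis; with |LD| = 18.4, D = (11.724, 4.7138). LD is perpendicular to DQ, so DQ runs at 137.60°; with |DQ| = 21.2, Q = (-3.9309, 19.009). ∠DQU = 55.9° gives QU at -98.300° from the x-axis; with |QU| = 29.0, U = (-8.1172, -9.6872). The perpendicularity gives UK at right angles to QU, so UK runs at -8.3000°; with |UK| = 15.7, K = (7.4183, -11.954). ∠UKJ = 145.8° gives KJ at 25.900° from the x-axis; with |KJ| = 18.0, J = (23.610, -4.0912). Then |EJ| = |J − E| = 23.962.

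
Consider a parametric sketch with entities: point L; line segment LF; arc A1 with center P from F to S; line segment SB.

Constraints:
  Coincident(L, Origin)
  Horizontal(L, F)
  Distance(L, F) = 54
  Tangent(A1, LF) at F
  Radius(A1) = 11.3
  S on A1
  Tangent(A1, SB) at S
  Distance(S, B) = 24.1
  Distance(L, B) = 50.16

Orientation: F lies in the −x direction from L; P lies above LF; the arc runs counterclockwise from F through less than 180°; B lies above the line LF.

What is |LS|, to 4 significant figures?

43.87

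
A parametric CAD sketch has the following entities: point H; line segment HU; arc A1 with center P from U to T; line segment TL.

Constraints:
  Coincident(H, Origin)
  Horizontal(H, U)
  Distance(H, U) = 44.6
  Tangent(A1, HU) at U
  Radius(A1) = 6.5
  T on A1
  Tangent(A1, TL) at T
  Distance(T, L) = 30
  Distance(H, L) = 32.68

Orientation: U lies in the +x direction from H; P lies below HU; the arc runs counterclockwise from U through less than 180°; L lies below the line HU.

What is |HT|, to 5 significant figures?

39.661

Checks: ∠(PU, UH) = 90.00° ✓; |PT| = 6.500 ✓; ∠(PT, TL) = 90.00° ✓; |TL| = 30.00 ✓; |HL| = 32.68 ✓.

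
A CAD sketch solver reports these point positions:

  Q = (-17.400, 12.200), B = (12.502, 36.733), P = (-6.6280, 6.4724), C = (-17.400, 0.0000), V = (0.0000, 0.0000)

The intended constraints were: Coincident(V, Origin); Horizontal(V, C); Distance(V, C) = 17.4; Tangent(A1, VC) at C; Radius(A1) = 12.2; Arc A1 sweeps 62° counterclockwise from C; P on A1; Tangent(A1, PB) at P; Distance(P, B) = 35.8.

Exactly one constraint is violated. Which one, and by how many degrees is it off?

Tangent(A1, PB) at P — off by 4.30°.

V = (0.00, 0.00) ✓; V.y = 0.00, C.y = 0.00 ✓; |VC| = 17.40 ✓; ∠(QC, CV) = 90.00° ✓; |QC| = 12.20 ✓; bearing(Q→P) − bearing(Q→C) = 62.00° ✓; |QP| = 12.20 ✓; ∠(QP, PB) = 94.30° ✗; |PB| = 35.80 ✓.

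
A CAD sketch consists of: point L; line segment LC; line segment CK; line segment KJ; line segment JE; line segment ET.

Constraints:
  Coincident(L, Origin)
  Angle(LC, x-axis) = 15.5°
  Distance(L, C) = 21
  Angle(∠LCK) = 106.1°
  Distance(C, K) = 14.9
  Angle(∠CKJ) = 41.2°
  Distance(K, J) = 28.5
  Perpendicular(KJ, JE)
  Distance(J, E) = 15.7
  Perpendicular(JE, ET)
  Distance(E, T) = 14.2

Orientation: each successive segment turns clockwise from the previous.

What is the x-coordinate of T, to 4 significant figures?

19.03

L is at the origin; LC runs at 15.5° with length 21.0, so C = (20.24, 5.612). ∠LCK = 106.1° gives CK at -58.40° from the x-axis; with |CK| = 14.9, K = (28.04, -7.079). ∠CKJ = 41.2° gives KJ at 162.8° from the x-axis; with |KJ| = 28.5, J = (0.8182, 1.349). KJ ⟂ JE, so JE runs at 72.80°; with |JE| = 15.7, E = (5.461, 16.35). JE ⟂ ET, so ET runs at -17.20°; with |ET| = 14.2, T = (19.03, 12.15). So T.x = 19.03.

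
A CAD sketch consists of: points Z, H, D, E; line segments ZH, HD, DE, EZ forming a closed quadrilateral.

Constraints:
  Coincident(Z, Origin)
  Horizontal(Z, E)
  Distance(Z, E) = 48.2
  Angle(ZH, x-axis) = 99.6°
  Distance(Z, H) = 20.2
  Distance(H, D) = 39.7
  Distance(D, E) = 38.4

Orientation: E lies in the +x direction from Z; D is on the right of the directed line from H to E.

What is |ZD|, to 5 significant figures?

20.904

Z is at the origin; Z and E share the same y with |ZE| = 48.2 and E in +x, so E = (48.2, 0). ZH runs at 99.6° with |ZH| = 20.2, so H = (-3.3687, 19.917). D is determined by |HD| = 39.7 and |DE| = 38.4 together: it lies at the intersection of circle(H, 39.7) and circle(E, 38.4). With |HE| = 55.281, the foot of the radical line on HE is 28.559 from H and the perpendicular offset is √(39.7² − 28.559²) = 27.577. Taking the right-of-HE solution: D = (13.337, -16.097).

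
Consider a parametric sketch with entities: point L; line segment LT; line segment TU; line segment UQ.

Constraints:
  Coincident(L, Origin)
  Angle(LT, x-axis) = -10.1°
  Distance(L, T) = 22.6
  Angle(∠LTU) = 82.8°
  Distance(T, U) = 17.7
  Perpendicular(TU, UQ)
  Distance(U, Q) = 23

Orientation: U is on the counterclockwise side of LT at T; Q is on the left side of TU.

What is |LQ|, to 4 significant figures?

14.88

L is at the origin; LT runs at -10.1° with length 22.6, so T = 22.6·(cos -10.1°, sin -10.1°) = (22.25, -3.963). ∠LTU = 82.8°, so TU runs at -10.1° + (180° − 82.8°) = 87.10° from the x-axis; with |TU| = 17.7, U = T + 17.7·(cos 87.10°, sin 87.10°) = (23.15, 13.71). TU is perpendicular to UQ; with |UQ| = 23.0 on the left of TU, Q = U + 23.0·(-0.9987, 0.05059) = (0.1747, 14.88). Then |LQ| = |Q − L| = 14.88.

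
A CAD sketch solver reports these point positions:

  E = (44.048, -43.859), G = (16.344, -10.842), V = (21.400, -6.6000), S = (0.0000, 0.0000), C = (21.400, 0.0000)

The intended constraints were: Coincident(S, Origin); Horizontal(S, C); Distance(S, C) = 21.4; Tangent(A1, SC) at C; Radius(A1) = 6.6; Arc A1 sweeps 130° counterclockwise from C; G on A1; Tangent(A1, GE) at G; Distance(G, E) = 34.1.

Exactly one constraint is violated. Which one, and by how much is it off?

Distance(G, E) = 34.1 — off by 9.00.

S = (0.00, 0.00) ✓; S.y = 0.00, C.y = 0.00 ✓; |SC| = 21.40 ✓; ∠(VC, CS) = 90.00° ✓; |VC| = 6.600 ✓; bearing(V→G) − bearing(V→C) = 130.0° ✓; |VG| = 6.600 ✓; ∠(VG, GE) = 90.00° ✓; |GE| = 43.10 ✗.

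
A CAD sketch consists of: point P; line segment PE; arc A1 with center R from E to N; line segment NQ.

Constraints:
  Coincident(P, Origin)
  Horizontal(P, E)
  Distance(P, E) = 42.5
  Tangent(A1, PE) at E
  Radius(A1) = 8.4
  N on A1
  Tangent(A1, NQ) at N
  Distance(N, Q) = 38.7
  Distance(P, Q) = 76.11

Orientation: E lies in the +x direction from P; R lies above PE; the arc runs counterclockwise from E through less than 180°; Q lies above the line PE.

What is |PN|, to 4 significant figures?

50.71

Checks: |RN| = 8.400 ✓; ∠(RN, NQ) = 90.00° ✓; |NQ| = 38.70 ✓; |PQ| = 76.11 ✓.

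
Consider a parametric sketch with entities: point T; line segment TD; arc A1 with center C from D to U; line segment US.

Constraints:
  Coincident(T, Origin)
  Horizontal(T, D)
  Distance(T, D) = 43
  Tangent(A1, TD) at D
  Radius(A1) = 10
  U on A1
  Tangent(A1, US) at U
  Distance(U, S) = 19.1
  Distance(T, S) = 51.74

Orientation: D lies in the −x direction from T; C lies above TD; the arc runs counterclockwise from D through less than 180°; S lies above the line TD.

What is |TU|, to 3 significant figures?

36.5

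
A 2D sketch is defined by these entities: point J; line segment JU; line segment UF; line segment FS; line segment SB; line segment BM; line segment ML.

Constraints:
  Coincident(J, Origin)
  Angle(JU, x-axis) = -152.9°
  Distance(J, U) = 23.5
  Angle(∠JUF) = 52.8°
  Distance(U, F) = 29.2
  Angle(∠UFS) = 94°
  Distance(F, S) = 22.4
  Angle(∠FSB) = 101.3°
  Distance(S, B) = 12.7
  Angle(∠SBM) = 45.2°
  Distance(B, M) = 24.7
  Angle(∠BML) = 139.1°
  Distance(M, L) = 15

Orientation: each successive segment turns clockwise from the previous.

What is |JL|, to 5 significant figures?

36.311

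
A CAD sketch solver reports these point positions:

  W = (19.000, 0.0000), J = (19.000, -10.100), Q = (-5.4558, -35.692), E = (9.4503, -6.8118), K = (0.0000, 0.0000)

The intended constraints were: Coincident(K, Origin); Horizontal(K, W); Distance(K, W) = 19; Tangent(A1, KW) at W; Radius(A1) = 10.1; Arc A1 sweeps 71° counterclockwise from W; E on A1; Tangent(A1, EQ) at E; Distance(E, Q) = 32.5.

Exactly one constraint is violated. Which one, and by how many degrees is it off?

Tangent(A1, EQ) at E — off by 8.30°.

K = (0.00, 0.00) ✓; K.y = 0.00, W.y = 0.00 ✓; |KW| = 19.00 ✓; ∠(JW, WK) = 90.00° ✓; |JW| = 10.10 ✓; bearing(J→E) − bearing(J→W) = 71.00° ✓; |JE| = 10.10 ✓; ∠(JE, EQ) = 98.30° ✗; |EQ| = 32.50 ✓.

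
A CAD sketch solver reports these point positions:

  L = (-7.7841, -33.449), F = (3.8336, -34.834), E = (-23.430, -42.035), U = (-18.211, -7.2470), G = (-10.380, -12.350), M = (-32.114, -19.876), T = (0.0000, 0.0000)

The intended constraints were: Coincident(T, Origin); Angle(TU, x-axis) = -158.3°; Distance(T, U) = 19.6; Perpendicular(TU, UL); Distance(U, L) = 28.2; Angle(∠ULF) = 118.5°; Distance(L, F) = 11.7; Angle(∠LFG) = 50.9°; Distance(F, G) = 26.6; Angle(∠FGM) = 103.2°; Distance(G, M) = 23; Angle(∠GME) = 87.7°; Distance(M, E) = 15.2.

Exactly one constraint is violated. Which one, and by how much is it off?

Distance(M, E) = 15.2 — off by 8.60.

T = (0.00, 0.00) ✓; TU at -158.3° ✓; |TU| = 19.60 ✓; ∠(TU, UL) = 90.00° ✓; |UL| = 28.20 ✓; ∠ULF = 118.5° ✓; |LF| = 11.70 ✓; ∠LFG = 50.90° ✓; |FG| = 26.60 ✓; ∠FGM = 103.2° ✓; |GM| = 23.00 ✓; ∠GME = 87.70° ✓; |ME| = 23.80 ✗.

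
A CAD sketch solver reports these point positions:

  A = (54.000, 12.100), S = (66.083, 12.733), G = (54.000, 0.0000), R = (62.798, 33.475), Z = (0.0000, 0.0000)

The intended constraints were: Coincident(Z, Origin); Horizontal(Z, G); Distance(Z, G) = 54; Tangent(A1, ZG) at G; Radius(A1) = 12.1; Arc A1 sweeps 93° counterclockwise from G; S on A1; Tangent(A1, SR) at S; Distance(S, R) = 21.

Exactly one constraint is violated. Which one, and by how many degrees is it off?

Tangent(A1, SR) at S — off by 6.00°.

Z = (0.00, 0.00) ✓; Z.y = 0.00, G.y = 0.00 ✓; |ZG| = 54.00 ✓; ∠(AG, GZ) = 90.00° ✓; |AG| = 12.10 ✓; bearing(A→S) − bearing(A→G) = 93.00° ✓; |AS| = 12.10 ✓; ∠(AS, SR) = 84.00° ✗; |SR| = 21.00 ✓.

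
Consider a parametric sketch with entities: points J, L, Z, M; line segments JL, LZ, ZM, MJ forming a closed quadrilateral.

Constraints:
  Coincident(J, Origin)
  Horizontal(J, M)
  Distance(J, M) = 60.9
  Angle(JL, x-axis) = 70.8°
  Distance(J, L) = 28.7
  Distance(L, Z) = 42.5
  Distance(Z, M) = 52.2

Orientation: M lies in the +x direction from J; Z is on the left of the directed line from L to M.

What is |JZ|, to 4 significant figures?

67.38

Checks: |LZ| = 42.50 ✓; |ZM| = 52.20 ✓.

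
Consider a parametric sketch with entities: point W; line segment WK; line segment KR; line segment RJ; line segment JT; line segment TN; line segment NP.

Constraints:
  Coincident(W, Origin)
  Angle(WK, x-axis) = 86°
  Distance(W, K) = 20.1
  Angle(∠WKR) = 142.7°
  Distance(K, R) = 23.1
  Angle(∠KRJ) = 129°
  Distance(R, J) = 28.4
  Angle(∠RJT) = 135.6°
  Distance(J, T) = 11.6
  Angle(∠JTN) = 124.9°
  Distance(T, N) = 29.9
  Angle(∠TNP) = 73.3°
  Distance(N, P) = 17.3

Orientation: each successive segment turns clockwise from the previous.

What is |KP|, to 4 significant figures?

33.03

∠JTN = 124.9° gives TN at -101.8° from the x-axis; with |TN| = 29.9, N = (46.87, -1.445). ∠TNP = 73.3° gives NP at 151.5° from the x-axis; with |NP| = 17.3, P = (31.66, 6.810). Then |KP| = |P − K| = 33.03.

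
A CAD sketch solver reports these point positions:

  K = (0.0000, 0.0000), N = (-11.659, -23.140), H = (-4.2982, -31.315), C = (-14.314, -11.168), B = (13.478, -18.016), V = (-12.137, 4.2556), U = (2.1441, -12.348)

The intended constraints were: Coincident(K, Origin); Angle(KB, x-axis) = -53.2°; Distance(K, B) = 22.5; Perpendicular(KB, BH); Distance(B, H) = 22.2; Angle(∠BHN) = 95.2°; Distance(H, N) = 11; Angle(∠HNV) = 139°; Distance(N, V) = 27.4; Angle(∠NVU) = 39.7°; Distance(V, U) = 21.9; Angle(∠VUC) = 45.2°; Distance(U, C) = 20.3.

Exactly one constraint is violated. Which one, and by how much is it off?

Distance(U, C) = 20.3 — off by 3.80.

K = (0.00, 0.00) ✓; KB at -53.20° ✓; |KB| = 22.50 ✓; ∠(KB, BH) = 90.00° ✓; |BH| = 22.20 ✓; ∠BHN = 95.20° ✓; |HN| = 11.00 ✓; ∠HNV = 139.0° ✓; |NV| = 27.40 ✓; ∠NVU = 39.70° ✓; |VU| = 21.90 ✓; ∠VUC = 45.20° ✓; |UC| = 16.50 ✗.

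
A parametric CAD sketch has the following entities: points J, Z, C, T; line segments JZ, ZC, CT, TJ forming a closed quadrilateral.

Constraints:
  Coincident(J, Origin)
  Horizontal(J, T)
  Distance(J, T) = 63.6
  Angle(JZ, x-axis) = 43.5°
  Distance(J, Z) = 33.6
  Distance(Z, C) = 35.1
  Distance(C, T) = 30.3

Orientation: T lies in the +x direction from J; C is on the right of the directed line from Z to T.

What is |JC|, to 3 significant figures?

36.6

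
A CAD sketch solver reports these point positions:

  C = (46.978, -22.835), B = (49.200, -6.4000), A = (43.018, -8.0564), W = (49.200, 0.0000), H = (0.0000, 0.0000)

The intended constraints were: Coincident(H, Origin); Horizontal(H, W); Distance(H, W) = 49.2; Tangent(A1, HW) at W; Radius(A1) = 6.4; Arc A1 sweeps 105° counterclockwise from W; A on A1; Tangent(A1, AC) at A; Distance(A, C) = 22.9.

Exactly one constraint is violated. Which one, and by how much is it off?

Distance(A, C) = 22.9 — off by 7.60.

H = (0.00, 0.00) ✓; H.y = 0.00, W.y = 0.00 ✓; |HW| = 49.20 ✓; ∠(BW, WH) = 90.00° ✓; |BW| = 6.400 ✓; bearing(B→A) − bearing(B→W) = 105.0° ✓; |BA| = 6.400 ✓; ∠(BA, AC) = 90.00° ✓; |AC| = 15.30 ✗.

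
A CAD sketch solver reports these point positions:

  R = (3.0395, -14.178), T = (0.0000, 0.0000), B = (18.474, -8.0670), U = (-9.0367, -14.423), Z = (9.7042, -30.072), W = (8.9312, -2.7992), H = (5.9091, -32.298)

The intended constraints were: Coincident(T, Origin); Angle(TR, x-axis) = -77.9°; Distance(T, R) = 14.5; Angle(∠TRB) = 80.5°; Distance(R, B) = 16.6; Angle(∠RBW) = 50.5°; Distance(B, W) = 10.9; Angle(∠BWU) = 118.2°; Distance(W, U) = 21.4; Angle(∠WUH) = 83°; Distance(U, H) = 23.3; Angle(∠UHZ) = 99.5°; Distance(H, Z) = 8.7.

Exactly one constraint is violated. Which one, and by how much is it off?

Distance(H, Z) = 8.7 — off by 4.30.

T = (0.00, 0.00) ✓; TR at -77.90° ✓; |TR| = 14.50 ✓; ∠TRB = 80.50° ✓; |RB| = 16.60 ✓; ∠RBW = 50.50° ✓; |BW| = 10.90 ✓; ∠BWU = 118.2° ✓; |WU| = 21.40 ✓; ∠WUH = 83.00° ✓; |UH| = 23.30 ✓; ∠UHZ = 99.51° ✓; |HZ| = 4.400 ✗.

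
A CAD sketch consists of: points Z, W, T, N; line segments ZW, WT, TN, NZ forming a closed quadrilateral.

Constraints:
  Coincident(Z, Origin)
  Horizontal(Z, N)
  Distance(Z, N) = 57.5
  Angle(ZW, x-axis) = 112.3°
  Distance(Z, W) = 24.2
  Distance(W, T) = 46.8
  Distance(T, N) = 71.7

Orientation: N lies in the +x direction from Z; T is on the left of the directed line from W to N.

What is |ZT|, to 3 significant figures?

62.9

Checks: |WT| = 46.80 ✓; |TN| = 71.70 ✓.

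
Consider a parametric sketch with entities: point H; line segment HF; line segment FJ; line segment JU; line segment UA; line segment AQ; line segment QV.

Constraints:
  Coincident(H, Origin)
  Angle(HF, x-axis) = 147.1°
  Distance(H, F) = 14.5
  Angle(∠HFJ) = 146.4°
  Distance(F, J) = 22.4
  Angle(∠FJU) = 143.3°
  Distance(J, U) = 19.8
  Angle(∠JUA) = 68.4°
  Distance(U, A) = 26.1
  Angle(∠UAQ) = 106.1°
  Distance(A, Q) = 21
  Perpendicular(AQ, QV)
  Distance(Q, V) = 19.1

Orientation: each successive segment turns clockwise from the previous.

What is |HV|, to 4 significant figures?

27.59

H is at the origin; HF runs at 147.1° with length 14.5, so F = (-12.17, 7.876). ∠HFJ = 146.4° gives FJ at 113.5° from the x-axis; with |FJ| = 22.4, J = (-21.11, 28.42). ∠FJU = 143.3° gives JU at 76.80° from the x-axis; with |JU| = 19.8, U = (-16.59, 47.70). ∠JUA = 68.4° gives UA at -34.80° from the x-axis; with |UA| = 26.1, A = (4.847, 32.80). ∠UAQ = 106.1° gives AQ at -108.7° from the x-axis; with |AQ| = 21.0, Q = (-1.886, 12.91). AQ ⟂ QV, so QV runs at 161.3°; with |QV| = 19.1, V = (-19.98, 19.03). Then |HV| = |V − H| = 27.59.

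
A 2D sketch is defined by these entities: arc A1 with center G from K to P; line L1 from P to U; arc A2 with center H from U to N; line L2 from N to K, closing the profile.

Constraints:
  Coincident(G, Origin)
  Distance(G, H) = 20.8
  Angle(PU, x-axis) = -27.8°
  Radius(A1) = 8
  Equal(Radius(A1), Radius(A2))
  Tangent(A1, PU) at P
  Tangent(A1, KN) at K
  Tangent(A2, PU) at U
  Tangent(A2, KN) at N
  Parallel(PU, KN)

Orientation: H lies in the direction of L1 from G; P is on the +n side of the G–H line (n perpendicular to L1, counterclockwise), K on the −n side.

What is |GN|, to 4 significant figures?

22.29

Tangency of A1 to both parallel lines with radius 8.0 puts P and K at G ± 8.0·n: P = (3.731, 7.077), K = (-3.731, -7.077). Equal radii place U and N the same way about H: U = H + 8.0·n = (22.13, -2.624), N = H − 8.0·n = (14.67, -16.78). Then |GN| = |N − G| = 22.29.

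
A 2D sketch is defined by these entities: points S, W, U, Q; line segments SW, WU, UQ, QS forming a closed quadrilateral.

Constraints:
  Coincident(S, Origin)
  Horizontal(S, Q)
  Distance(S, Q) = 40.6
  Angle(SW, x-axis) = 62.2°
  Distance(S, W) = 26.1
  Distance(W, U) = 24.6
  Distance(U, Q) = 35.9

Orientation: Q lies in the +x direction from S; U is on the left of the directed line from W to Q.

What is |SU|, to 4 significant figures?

48.65

Checks: |WU| = 24.60 ✓; |UQ| = 35.90 ✓.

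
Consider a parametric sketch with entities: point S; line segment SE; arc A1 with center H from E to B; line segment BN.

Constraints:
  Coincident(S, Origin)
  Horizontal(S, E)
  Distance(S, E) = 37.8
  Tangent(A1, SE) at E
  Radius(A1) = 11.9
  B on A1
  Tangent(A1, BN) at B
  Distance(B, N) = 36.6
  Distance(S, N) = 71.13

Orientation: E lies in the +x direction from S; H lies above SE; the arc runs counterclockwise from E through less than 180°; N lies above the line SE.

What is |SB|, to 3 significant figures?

50.8

Checks: |HB| = 11.90 ✓; ∠(HB, BN) = 90.00° ✓; |BN| = 36.60 ✓; |SN| = 71.13 ✓.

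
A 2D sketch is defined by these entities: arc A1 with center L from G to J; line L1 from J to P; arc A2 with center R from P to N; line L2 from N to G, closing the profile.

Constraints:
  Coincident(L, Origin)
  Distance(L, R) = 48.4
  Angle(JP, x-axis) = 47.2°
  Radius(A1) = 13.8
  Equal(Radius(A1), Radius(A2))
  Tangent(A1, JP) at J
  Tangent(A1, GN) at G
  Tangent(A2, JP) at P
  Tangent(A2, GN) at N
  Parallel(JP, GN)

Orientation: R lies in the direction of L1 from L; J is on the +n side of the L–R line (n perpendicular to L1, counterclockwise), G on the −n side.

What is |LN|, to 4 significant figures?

50.33

The slot axis is L1's direction at 47.2°, so u = (cos 47.2°, sin 47.2°) = (0.6794, 0.7337) and n = (−sin 47.2°, cos 47.2°) = (-0.7337, 0.6794). L is at the origin and R lies 48.4 along u from L, so R = 48.4·u = (32.88, 35.51). Tangency of A1 to both parallel lines with radius 13.8 puts J and G at L ± 13.8·n: J = (-10.13, 9.376), G = (10.13, -9.376). Equal radii place P and N the same way about R: P = R + 13.8·n = (22.76, 44.89), N = R − 13.8·n = (43.01, 26.14). Then |LN| = |N − L| = 50.33.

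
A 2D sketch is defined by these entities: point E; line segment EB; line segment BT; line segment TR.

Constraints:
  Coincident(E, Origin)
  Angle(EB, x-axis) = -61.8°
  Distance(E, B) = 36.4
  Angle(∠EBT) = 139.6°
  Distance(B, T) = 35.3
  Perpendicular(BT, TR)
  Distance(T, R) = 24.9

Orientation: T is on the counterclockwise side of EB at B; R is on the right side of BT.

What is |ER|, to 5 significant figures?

79.517

∠EBT = 139.6°, so BT runs at -61.8° + (180° − 139.6°) = -21.400° from the x-axis; with |BT| = 35.3, T = B + 35.3·(cos -21.400°, sin -21.400°) = (50.067, -44.960). BT ⟂ TR; with |TR| = 24.9 on the right of BT, R = T + 24.9·(-0.36488, -0.93106) = (40.982, -68.143). Then |ER| = |R − E| = 79.517.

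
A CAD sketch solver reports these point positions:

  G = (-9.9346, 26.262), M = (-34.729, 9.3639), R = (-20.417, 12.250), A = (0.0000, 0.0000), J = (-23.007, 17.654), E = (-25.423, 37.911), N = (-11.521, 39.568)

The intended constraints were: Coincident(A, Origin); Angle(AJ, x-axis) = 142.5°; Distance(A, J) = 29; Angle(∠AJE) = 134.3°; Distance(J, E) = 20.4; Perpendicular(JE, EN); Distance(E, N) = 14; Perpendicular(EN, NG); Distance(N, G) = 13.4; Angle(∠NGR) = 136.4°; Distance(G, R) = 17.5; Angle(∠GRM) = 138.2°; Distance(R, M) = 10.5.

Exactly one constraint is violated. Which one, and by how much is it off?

Distance(R, M) = 10.5 — off by 4.10.

A = (0.00, 0.00) ✓; AJ at 142.5° ✓; |AJ| = 29.00 ✓; ∠AJE = 134.3° ✓; |JE| = 20.40 ✓; ∠(JE, EN) = 90.00° ✓; |EN| = 14.00 ✓; ∠(EN, NG) = 90.00° ✓; |NG| = 13.40 ✓; ∠NGR = 136.4° ✓; |GR| = 17.50 ✓; ∠GRM = 138.2° ✓; |RM| = 14.60 ✗.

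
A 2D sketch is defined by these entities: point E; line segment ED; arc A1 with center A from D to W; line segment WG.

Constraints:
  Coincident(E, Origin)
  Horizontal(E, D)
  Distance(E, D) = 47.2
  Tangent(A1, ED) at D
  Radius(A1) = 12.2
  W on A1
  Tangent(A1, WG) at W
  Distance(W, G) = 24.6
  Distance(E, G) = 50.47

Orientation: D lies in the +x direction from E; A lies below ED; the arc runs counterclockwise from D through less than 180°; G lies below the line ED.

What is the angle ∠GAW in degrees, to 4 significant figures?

63.62°

Checks: |AW| = 12.20 ✓; ∠(AW, WG) = 90.00° ✓; |WG| = 24.60 ✓; |EG| = 50.47 ✓.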